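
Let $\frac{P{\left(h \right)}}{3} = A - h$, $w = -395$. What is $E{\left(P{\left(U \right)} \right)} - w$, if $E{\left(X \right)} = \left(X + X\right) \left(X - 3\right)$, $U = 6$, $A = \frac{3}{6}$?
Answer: $\frac{2077}{2} \approx 1038.5$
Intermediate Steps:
$A = \frac{1}{2}$ ($A = 3 \cdot \frac{1}{6} = \frac{1}{2} \approx 0.5$)
$P{\left(h \right)} = \frac{3}{2} - 3 h$ ($P{\left(h \right)} = 3 \left(\frac{1}{2} - h\right) = \frac{3}{2} - 3 h$)
$E{\left(X \right)} = 2 X \left(-3 + X\right)$
$E{\left(P{\left(U \right)} \right)} - w = 2 \left(\frac{3}{2} - 18\right) \left(-3 + \left(\frac{3}{2} - 18\right)\right) - -395 = 2 \left(\frac{3}{2} - 18\right) \left(-3 + \left(\frac{3}{2} - 18\right)\right) + 395 = 2 \left(- \frac{33}{2}\right) \left(-3 - \frac{33}{2}\right) + 395 = 2 \left(- \frac{33}{2}\right) \left(- \frac{39}{2}\right) + 395 = \frac{1287}{2} + 395 = \frac{2077}{2}$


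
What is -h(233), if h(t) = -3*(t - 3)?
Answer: 690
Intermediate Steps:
h(t) = 9 - 3*t (h(t) = -3*(-3 + t) = 9 - 3*t)
-h(233) = -(9 - 3*233) = -(9 - 699) = -1*(-690) = 690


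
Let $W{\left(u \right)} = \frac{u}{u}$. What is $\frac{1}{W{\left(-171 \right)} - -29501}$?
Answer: $\frac{1}{29502} \approx 3.3896 \cdot 10^{-5}$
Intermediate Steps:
$W{\left(u \right)} = 1$
$\frac{1}{W{\left(-171 \right)} - -29501} = \frac{1}{1 - -29501} = \frac{1}{1 + 29501} = \frac{1}{29502}$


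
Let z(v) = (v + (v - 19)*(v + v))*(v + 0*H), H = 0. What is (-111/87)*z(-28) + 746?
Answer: 2719378/29 ≈ 93772.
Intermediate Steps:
z(v) = v*(v + 2*v*(-19 + v)) (z(v) = (v + (v - 19)*(v + v))*(v + 0*0) = (v + (-19 + v)*(2*v))*(v + 0) = (v + 2*v*(-19 + v))*v = v*(v + 2*v*(-19 + v)))
(-111/87)*z(-28) + 746 = (-111/87)*((-28)²*(-37 + 2*(-28))) + 746 = (-111*1/87)*(784*(-37 - 56)) + 746 = -29008*(-93)/29 + 746 = -37/29*(-72912) + 746 = 2697744/29 + 746 = 2719378/29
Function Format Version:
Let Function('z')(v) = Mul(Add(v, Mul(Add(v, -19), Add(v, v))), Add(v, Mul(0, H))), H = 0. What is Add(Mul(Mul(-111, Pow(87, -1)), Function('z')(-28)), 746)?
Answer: Rational(2719378, 29) ≈ 93772.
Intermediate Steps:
Function('z')(v) = Mul(v, Add(v, Mul(2, v, Add(-19, v)))) (Function('z')(v) = Mul(Add(v, Mul(Add(v, -19), Add(v, v))), Add(v, Mul(0, 0))) = Mul(Add(v, Mul(Add(-19, v), Mul(2, v))), Add(v, 0)) = Mul(Add(v, Mul(2, v, Add(-19, v))), v) = Mul(v, Add(v, Mul(2, v, Add(-19, v)))))
Add(Mul(Mul(-111, Pow(87, -1)), Function('z')(-28)), 746) = Add(Mul(Mul(-111, Pow(87, -1)), Mul(Pow(-28, 2), Add(-37, Mul(2, -28)))), 746) = Add(Mul(Mul(-111, Rational(1, 87)), Mul(784, Add(-37, -56))), 746) = Add(Mul(Rational(-37, 29), Mul(784, -93)), 746) = Add(Mul(Rational(-37, 29), -72912), 746) = Add(Rational(2697744, 29), 746) = Rational(2719378, 29)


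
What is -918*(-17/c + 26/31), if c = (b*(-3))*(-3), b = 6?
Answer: -14909/31 ≈ -480.94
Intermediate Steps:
c = 54 (c = (6*(-3))*(-3) = -18*(-3) = 54)
-918*(-17/c + 26/31) = -918*(-17/54 + 26/31) = -918*877/1674 = -14909/31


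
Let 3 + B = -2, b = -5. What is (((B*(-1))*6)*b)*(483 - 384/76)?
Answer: -1362150/19 ≈ -71692.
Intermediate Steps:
B = -5 (B = -3 - 2 = -5)
(((B*(-1))*6)*b)*(483 - 384/76) = ((-5*(-1)*6)*(-5))*(483 - 384/76) = ((5*6)*(-5))*(483 - 384*1/76) = (30*(-5))*(483 - 96/19) = -150*9081/19 = -1362150/19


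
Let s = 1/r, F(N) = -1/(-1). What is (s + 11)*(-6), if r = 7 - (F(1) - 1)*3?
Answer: -468/7 ≈ -66.857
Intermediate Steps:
F(N) = 1 (F(N) = -1*(-1) = 1)
r = 7 (r = 7 - (1 - 1)*3 = 7 - 0*3 = 7 - 1*0 = 7 + 0 = 7)
s = 1/7 ≈ 0.14286
(s + 11)*(-6) = (1/7 + 11)*(-6) = (78/7)*(-6) = -468/7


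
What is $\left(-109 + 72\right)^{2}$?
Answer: $1369$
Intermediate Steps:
$\left(-109 + 72\right)^{2} = \left(-37\right)^{2} = 1369$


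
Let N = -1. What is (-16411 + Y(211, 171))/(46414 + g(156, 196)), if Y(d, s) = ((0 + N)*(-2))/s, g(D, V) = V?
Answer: -2806279/7970310 ≈ -0.35209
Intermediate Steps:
Y(d, s) = 2/s (Y(d, s) = ((0 - 1)*(-2))/s = (-1*(-2))/s = 2/s)
(-16411 + Y(211, 171))/(46414 + g(156, 196)) = (-16411 + 2/171)/(46414 + 196) = (-16411 + 2*(1/171))/46610 = (-16411 + 2/171)*(1/46610) = -2806279/171*1/46610 = -2806279/7970310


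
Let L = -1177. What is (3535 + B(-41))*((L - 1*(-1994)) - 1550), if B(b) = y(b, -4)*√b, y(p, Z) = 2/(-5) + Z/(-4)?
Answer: -2591155 - 2199*I*√41/5 ≈ -2.5912e+6 - 2816.1*I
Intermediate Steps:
y(p, Z) = -⅖ - Z/4 (y(p, Z) = 2*(-⅕) + Z*(-¼) = -⅖ - Z/4)
B(b) = 3*√b/5 (B(b) = (-⅖ - ¼*(-4))*√b = (-⅖ + 1)*√b = 3*√b/5)
(3535 + B(-41))*((L - 1*(-1994)) - 1550) = (3535 + 3*√(-41)/5)*((-1177 - 1*(-1994)) - 1550) = (3535 + 3*(I*√41)/5)*((-1177 + 1994) - 1550) = (3535 + 3*I*√41/5)*(817 - 1550) = (3535 + 3*I*√41/5)*(-733) = -2591155 - 2199*I*√41/5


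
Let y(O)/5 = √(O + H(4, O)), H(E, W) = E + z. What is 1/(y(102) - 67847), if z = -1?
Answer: -67847/4603212784 - 5*√105/4603212784 ≈ -1.4750e-5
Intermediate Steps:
H(E, W) = -1 + E (H(E, W) = E - 1 = -1 + E)
y(O) = 5*√(3 + O) (y(O) = 5*√(O + (-1 + 4)) = 5*√(O + 3) = 5*√(3 + O))
1/(y(102) - 67847) = 1/(5*√(3 + 102) - 67847) = 1/(5*√105 - 67847) = 1/(-67847 + 5*√105)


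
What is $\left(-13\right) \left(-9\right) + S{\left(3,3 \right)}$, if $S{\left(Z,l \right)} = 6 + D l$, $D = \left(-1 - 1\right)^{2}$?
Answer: $135$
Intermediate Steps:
$D = 4$ ($D = \left(-2\right)^{2} = 4$)
$S{\left(Z,l \right)} = 6 + 4 l$
$\left(-13\right) \left(-9\right) + S{\left(3,3 \right)} = \left(-13\right) \left(-9\right) + \left(6 + 4 \cdot 3\right) = 117 + \left(6 + 12\right) = 117 + 18 = 135$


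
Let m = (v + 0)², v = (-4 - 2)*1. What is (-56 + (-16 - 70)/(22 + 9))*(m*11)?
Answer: -721512/31 ≈ -23275.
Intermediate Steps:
v = -6 (v = -6*1 = -6)
m = 36 (m = (-6 + 0)² = (-6)² = 36)
(-56 + (-16 - 70)/(22 + 9))*(m*11) = (-56 + (-16 - 70)/(22 + 9))*(36*11) = (-56 - 86/31)*396 = -1822/31*396 = -721512/31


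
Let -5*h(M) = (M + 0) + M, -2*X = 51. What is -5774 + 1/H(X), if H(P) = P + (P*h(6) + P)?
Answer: -294469/51 ≈ -5773.9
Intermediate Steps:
X = -51/2 (X = -1/2*51 = -51/2 ≈ -25.500)
h(M) = -2*M/5 (h(M) = -((M + 0) + M)/5 = -(M + M)/5 = -2*M/5)
H(P) = -2*P/5 (H(P) = P + (P*(-2/5*6) + P) = P + (P*(-12/5) + P) = P + (-12*P/5 + P) = P - 7*P/5 = -2*P/5)
-5774 + 1/H(X) = -5774 + 1/(-2/5*(-51/2)) = -5774 + 1/(51/5) = -5774 + 5/51 = -294469/51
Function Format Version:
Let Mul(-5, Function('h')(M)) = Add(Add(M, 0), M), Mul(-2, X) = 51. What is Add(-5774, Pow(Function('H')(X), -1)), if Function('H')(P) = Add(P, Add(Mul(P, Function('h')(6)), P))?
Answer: Rational(-294469, 51) ≈ -5773.9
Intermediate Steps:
X = Rational(-51, 2) (X = Mul(Rational(-1, 2), 51) = Rational(-51, 2) ≈ -25.500)
Function('h')(M) = Mul(Rational(-2, 5), M) (Function('h')(M) = Mul(Rational(-1, 5), Add(Add(M, 0), M)) = Mul(Rational(-1, 5), Add(M, M)) = Mul(Rational(-1, 5), Mul(2, M)) = Mul(Rational(-2, 5), M))
Function('H')(P) = Mul(Rational(-2, 5), P) (Function('H')(P) = Add(P, Add(Mul(P, Mul(Rational(-2, 5), 6)), P)) = Add(P, Add(Mul(P, Rational(-12, 5)), P)) = Add(P, Add(Mul(Rational(-12, 5), P), P)) = Add(P, Mul(Rational(-7, 5), P)) = Mul(Rational(-2, 5), P))
Add(-5774, Pow(Function('H')(X), -1)) = Add(-5774, Pow(Mul(Rational(-2, 5), Rational(-51, 2)), -1)) = Add(-5774, Pow(Rational(51, 5), -1)) = Add(-5774, Rational(5, 51)) = Rational(-294469, 51)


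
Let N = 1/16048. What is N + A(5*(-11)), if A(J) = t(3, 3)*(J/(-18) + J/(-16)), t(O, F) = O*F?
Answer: 468903/8024 ≈ 58.438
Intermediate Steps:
t(O, F) = F*O
A(J) = -17*J/16 (A(J) = (3*3)*(J/(-18) + J/(-16)) = 9*(J*(-1/18) + J*(-1/16)) = 9*(-J/18 - J/16) = 9*(-17*J/144) = -17*J/16)
N = 1/16048 ≈ 6.2313e-5
N + A(5*(-11)) = 1/16048 - 85*(-11)/16 = 1/16048 - 17/16*(-55) = 1/16048 + 935/16 = 468903/8024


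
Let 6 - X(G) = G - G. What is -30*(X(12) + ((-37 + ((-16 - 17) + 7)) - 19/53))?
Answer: 91200/53 ≈ 1720.8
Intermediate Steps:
X(G) = 6 (X(G) = 6 - (G - G) = 6 - 1*0 = 6 + 0 = 6)
-30*(X(12) + ((-37 + ((-16 - 17) + 7)) - 19/53)) = -30*(6 + ((-37 + ((-16 - 17) + 7)) - 19/53)) = -30*(6 + ((-37 + (-33 + 7)) - 19*1/53)) = -30*(6 + ((-37 - 26) - 19/53)) = -30*(6 + (-63 - 19/53)) = -30*(6 - 3358/53) = -30*(-3040/53) = 91200/53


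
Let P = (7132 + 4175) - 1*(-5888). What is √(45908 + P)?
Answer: √63103 ≈ 251.20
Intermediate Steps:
P = 17195 (P = 11307 + 5888 = 17195)
√(45908 + P) = √(45908 + 17195) = √63103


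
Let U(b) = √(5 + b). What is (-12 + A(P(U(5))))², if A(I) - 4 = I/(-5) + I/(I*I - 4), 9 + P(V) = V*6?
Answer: 7166830265056/138120006025 + 2006057575872*√10/138120006025 ≈ 97.817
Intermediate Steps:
P(V) = -9 + 6*V (P(V) = -9 + V*6 = -9 + 6*V)
A(I) = 4 - I/5 + I/(-4 + I²) (A(I) = 4 + (I/(-5) + I/(I*I - 4)) = 4 + (I*(-⅕) + I/(I² - 4)) = 4 + (-I/5 + I/(-4 + I²)) = 4 - I/5 + I/(-4 + I²))
(-12 + A(P(U(5))))² = (-12 + (-80 - (-9 + 6*√(5 + 5))³ + 9*(-9 + 6*√(5 + 5)) + 20*(-9 + 6*√(5 + 5))²)/(5*(-4 + (-9 + 6*√(5 + 5))²)))² = (-12 + (-80 - (-9 + 6*√10)³ + 9*(-9 + 6*√10) + 20*(-9 + 6*√10)²)/(5*(-4 + (-9 + 6*√10)²)))² = (-12 + (-80 - (-9 + 6*√10)³ + (-81 + 54*√10) + 20*(-9 + 6*√10)²)/(5*(-4 + (-9 + 6*√10)²)))² = (-12 + (-161 - (-9 + 6*√10)³ + 20*(-9 + 6*√10)² + 54*√10)/(5*(-4 + (-9 + 6*√10)²)))²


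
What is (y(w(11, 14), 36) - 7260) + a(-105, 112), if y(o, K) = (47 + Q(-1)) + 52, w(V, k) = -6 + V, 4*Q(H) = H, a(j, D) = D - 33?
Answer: -28329/4 ≈ -7082.3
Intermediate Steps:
a(j, D) = -33 + D
Q(H) = H/4
y(o, K) = 395/4 (y(o, K) = (47 + (1/4)*(-1)) + 52 = (47 - 1/4) + 52 = 187/4 + 52 = 395/4)
(y(w(11, 14), 36) - 7260) + a(-105, 112) = (395/4 - 7260) + (-33 + 112) = -28645/4 + 79 = -28329/4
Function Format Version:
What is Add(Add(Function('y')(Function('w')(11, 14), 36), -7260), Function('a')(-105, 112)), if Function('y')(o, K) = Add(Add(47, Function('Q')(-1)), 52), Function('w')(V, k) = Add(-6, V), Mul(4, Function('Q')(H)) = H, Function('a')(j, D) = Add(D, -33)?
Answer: Rational(-28329, 4) ≈ -7082.3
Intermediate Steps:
Function('a')(j, D) = Add(-33, D)
Function('Q')(H) = Mul(Rational(1, 4), H)
Function('y')(o, K) = Rational(395, 4) (Function('y')(o, K) = Add(Add(47, Mul(Rational(1, 4), -1)), 52) = Add(Add(47, Rational(-1, 4)), 52) = Add(Rational(187, 4), 52) = Rational(395, 4))
Add(Add(Function('y')(Function('w')(11, 14), 36), -7260), Function('a')(-105, 112)) = Add(Add(Rational(395, 4), -7260), Add(-33, 112)) = Add(Rational(-28645, 4), 79) = Rational(-28329, 4)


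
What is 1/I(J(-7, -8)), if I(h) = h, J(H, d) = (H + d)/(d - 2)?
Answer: ⅔ ≈ 0.66667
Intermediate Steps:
J(H, d) = (H + d)/(-2 + d)
1/I(J(-7, -8)) = 1/((-7 - 8)/(-2 - 8)) = 1/(-15/(-10)) = 1/(-⅒*(-15)) = 1/(3/2) = ⅔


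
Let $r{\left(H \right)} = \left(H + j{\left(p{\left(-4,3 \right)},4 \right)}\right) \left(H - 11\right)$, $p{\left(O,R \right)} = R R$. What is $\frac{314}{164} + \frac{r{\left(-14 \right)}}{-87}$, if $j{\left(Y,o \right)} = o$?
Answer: $- \frac{6841}{7134} \approx -0.95893$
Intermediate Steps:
$p{\left(O,R \right)} = R^{2}$
$r{\left(H \right)} = \left(-11 + H\right) \left(4 + H\right)$ ($r{\left(H \right)} = \left(H + 4\right) \left(H - 11\right) = \left(4 + H\right) \left(-11 + H\right) = \left(-11 + H\right) \left(4 + H\right)$)
$\frac{314}{164} + \frac{r{\left(-14 \right)}}{-87} = \frac{314}{164} + \frac{-44 + \left(-14\right)^{2} - -98}{-87} = 314 \cdot \frac{1}{164} + \left(-44 + 196 + 98\right) \left(- \frac{1}{87}\right) = \frac{157}{82} + 250 \left(- \frac{1}{87}\right) = \frac{157}{82} - \frac{250}{87} = - \frac{6841}{7134}$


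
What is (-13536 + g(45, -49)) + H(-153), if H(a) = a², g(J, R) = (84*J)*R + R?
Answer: -175396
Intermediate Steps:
g(J, R) = R + 84*J*R (g(J, R) = 84*J*R + R = R + 84*J*R)
(-13536 + g(45, -49)) + H(-153) = (-13536 - 49*(1 + 84*45)) + (-153)² = (-13536 - 49*(1 + 3780)) + 23409 = (-13536 - 49*3781) + 23409 = (-13536 - 185269) + 23409 = -198805 + 23409 = -175396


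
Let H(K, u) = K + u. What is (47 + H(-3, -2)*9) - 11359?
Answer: -11357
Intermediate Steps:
(47 + H(-3, -2)*9) - 11359 = (47 + (-3 - 2)*9) - 11359 = (47 - 5*9) - 11359 = (47 - 45) - 11359 = 2 - 11359 = -11357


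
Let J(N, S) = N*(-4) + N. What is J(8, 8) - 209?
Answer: -233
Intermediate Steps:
J(N, S) = -3*N (J(N, S) = -4*N + N = -3*N)
J(8, 8) - 209 = -3*8 - 209 = -24 - 209 = -233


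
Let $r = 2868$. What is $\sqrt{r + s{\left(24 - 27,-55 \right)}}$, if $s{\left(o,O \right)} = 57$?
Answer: $15 \sqrt{13} \approx 54.083$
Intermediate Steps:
$\sqrt{r + s{\left(24 - 27,-55 \right)}} = \sqrt{2868 + 57} = \sqrt{2925} = 15 \sqrt{13}$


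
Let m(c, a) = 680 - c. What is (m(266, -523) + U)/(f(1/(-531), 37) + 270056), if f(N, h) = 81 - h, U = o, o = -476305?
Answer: -475891/270100 ≈ -1.7619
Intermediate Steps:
U = -476305
(m(266, -523) + U)/(f(1/(-531), 37) + 270056) = ((680 - 1*266) - 476305)/((81 - 1*37) + 270056) = ((680 - 266) - 476305)/((81 - 37) + 270056) = (414 - 476305)/(44 + 270056) = -475891/270100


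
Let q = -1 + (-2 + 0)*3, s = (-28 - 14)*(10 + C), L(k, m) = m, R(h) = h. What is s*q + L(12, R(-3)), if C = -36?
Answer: -7647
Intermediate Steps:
s = 1092 (s = (-28 - 14)*(10 - 36) = -42*(-26) = 1092)
q = -7 (q = -1 - 2*3 = -1 - 6 = -7)
s*q + L(12, R(-3)) = 1092*(-7) - 3 = -7644 - 3 = -7647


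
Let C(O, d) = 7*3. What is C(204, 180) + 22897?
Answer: 22918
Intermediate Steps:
C(O, d) = 21
C(204, 180) + 22897 = 21 + 22897 = 22918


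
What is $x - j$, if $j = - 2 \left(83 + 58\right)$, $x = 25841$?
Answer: $26123$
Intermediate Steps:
$j = -282$ ($j = \left(-2\right) 141 = -282$)
$x - j = 25841 - -282 = 25841 + 282 = 26123$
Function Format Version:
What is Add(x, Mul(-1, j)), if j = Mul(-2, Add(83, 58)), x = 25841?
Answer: 26123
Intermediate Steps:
j = -282 (j = Mul(-2, 141) = -282)
Add(x, Mul(-1, j)) = Add(25841, Mul(-1, -282)) = Add(25841, 282) = 26123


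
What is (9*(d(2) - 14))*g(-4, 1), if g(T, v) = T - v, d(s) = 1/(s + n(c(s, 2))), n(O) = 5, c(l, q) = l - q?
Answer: 4365/7 ≈ 623.57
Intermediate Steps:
d(s) = 1/(5 + s) (d(s) = 1/(s + 5) = 1/(5 + s))
(9*(d(2) - 14))*g(-4, 1) = (9*(1/(5 + 2) - 14))*(-4 - 1*1) = (9*(1/7 - 14))*(-4 - 1) = (9*(1/7 - 14))*(-5) = (9*(-97/7))*(-5) = -873/7*(-5) = 4365/7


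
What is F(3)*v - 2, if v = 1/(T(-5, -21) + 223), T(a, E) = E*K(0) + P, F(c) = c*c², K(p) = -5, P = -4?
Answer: -23/12 ≈ -1.9167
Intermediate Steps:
F(c) = c³
T(a, E) = -4 - 5*E (T(a, E) = E*(-5) - 4 = -5*E - 4 = -4 - 5*E)
v = 1/324 (v = 1/((-4 - 5*(-21)) + 223) = 1/((-4 + 105) + 223) = 1/(101 + 223) = 1/324 ≈ 0.0030864)
F(3)*v - 2 = 3³*(1/324) - 2 = 27*(1/324) - 2 = 1/12 - 2 = -23/12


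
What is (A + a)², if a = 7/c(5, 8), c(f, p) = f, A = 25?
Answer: 17424/25 ≈ 696.96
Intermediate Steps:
a = 7/5 ≈ 1.4000
(A + a)² = (25 + 7/5)² = (132/5)² = 17424/25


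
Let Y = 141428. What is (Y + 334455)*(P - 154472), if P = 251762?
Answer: 46298657070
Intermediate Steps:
(Y + 334455)*(P - 154472) = (141428 + 334455)*(251762 - 154472) = 475883*97290 = 46298657070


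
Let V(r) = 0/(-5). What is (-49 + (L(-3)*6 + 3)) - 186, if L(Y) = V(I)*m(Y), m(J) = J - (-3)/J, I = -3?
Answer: -232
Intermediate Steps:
m(J) = J + 3/J
V(r) = 0 (V(r) = 0*(-⅕) = 0)
L(Y) = 0 (L(Y) = 0*(Y + 3/Y) = 0)
(-49 + (L(-3)*6 + 3)) - 186 = (-49 + (0*6 + 3)) - 186 = (-49 + (0 + 3)) - 186 = (-49 + 3) - 186 = -46 - 186 = -232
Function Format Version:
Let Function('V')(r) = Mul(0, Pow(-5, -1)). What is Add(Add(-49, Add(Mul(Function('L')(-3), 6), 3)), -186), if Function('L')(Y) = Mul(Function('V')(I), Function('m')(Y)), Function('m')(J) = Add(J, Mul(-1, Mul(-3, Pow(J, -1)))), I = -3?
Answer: -232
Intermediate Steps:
Function('m')(J) = Add(J, Mul(3, Pow(J, -1)))
Function('V')(r) = 0 (Function('V')(r) = Mul(0, Rational(-1, 5)) = 0)
Function('L')(Y) = 0 (Function('L')(Y) = Mul(0, Add(Y, Mul(3, Pow(Y, -1)))) = 0)
Add(Add(-49, Add(Mul(Function('L')(-3), 6), 3)), -186) = Add(Add(-49, Add(Mul(0, 6), 3)), -186) = Add(Add(-49, Add(0, 3)), -186) = Add(Add(-49, 3), -186) = Add(-46, -186) = -232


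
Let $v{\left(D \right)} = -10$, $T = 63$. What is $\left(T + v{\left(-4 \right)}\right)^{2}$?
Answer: $2809$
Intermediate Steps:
$\left(T + v{\left(-4 \right)}\right)^{2} = \left(63 - 10\right)^{2} = 53^{2} = 2809$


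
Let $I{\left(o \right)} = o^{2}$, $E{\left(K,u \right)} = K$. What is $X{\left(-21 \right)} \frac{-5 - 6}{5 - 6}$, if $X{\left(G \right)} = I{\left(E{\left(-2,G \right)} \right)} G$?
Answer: $-924$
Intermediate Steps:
$X{\left(G \right)} = 4 G$ ($X{\left(G \right)} = \left(-2\right)^{2} G = 4 G$)
$X{\left(-21 \right)} \frac{-5 - 6}{5 - 6} = 4 \left(-21\right) \frac{-5 - 6}{5 - 6} = - 84 \left(- \frac{11}{-1}\right) = - 84 \left(\left(-11\right) \left(-1\right)\right) = \left(-84\right) 11 = -924$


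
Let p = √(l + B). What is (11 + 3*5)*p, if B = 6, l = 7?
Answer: 26*√13 ≈ 93.744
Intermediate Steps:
p = √13 (p = √(7 + 6) = √13 ≈ 3.6056)
(11 + 3*5)*p = (11 + 3*5)*√13 = (11 + 15)*√13 = 26*√13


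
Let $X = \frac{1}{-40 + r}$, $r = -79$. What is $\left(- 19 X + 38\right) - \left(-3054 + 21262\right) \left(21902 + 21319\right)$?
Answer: $- \frac{93649183651}{119} \approx -7.8697 \cdot 10^{8}$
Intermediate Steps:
$X = - \frac{1}{119}$ ($X = \frac{1}{-40 - 79} = \frac{1}{-119} = - \frac{1}{119} \approx -0.0084034$)
$\left(- 19 X + 38\right) - \left(-3054 + 21262\right) \left(21902 + 21319\right) = \left(\left(-19\right) \left(- \frac{1}{119}\right) + 38\right) - \left(-3054 + 21262\right) \left(21902 + 21319\right) = \left(\frac{19}{119} + 38\right) - 18208 \cdot 43221 = \frac{4541}{119} - 786967968 = - \frac{93649183651}{119}$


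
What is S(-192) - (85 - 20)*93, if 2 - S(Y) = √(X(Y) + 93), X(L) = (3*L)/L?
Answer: -6043 - 4*√6 ≈ -6052.8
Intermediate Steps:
X(L) = 3
S(Y) = 2 - 4*√6 (S(Y) = 2 - √(3 + 93) = 2 - √96 = 2 - 4*√6)
S(-192) - (85 - 20)*93 = (2 - 4*√6) - (85 - 20)*93 = (2 - 4*√6) - 65*93 = (2 - 4*√6) - 1*6045 = (2 - 4*√6) - 6045 = -6043 - 4*√6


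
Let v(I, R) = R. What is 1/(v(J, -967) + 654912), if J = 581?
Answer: 1/653945 ≈ 1.5292e-6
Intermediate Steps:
1/(v(J, -967) + 654912) = 1/(-967 + 654912) = 1/653945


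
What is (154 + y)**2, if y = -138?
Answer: 256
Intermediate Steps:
(154 + y)**2 = (154 - 138)**2 = 16**2 = 256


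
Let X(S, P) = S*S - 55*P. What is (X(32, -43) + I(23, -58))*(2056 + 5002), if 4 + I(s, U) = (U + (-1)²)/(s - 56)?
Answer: 262938732/11 ≈ 2.3904e+7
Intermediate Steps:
X(S, P) = S² - 55*P
I(s, U) = -4 + (1 + U)/(-56 + s) (I(s, U) = -4 + (U + (-1)²)/(s - 56) = -4 + (U + 1)/(-56 + s) = -4 + (1 + U)/(-56 + s))
(X(32, -43) + I(23, -58))*(2056 + 5002) = ((32² - 55*(-43)) + (225 - 58 - 4*23)/(-56 + 23))*(2056 + 5002) = ((1024 + 2365) + (225 - 58 - 92)/(-33))*7058 = (3389 - 1/33*75)*7058 = (3389 - 25/11)*7058 = (37254/11)*7058 = 262938732/11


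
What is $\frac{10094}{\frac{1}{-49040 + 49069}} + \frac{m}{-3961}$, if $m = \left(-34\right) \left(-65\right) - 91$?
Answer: $\frac{1159485567}{3961} \approx 2.9273 \cdot 10^{5}$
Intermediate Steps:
$m = 2119$ ($m = 2210 - 91 = 2119$)
$\frac{10094}{\frac{1}{-49040 + 49069}} + \frac{m}{-3961} = \frac{10094}{\frac{1}{-49040 + 49069}} + \frac{2119}{-3961} = \frac{10094}{\frac{1}{29}} + 2119 \left(- \frac{1}{3961}\right) = 10094 \frac{1}{\frac{1}{29}} - \frac{2119}{3961} = 10094 \cdot 29 - \frac{2119}{3961} = 292726 - \frac{2119}{3961} = \frac{1159485567}{3961}$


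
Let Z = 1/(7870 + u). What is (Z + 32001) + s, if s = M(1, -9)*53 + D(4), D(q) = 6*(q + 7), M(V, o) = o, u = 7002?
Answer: 469806481/14872 ≈ 31590.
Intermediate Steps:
D(q) = 42 + 6*q (D(q) = 6*(7 + q) = 42 + 6*q)
s = -411 (s = -9*53 + (42 + 6*4) = -477 + (42 + 24) = -477 + 66 = -411)
Z = 1/14872 (Z = 1/(7870 + 7002) = 1/14872 ≈ 6.7240e-5)
(Z + 32001) + s = (1/14872 + 32001) - 411 = 475918873/14872 - 411 = 469806481/14872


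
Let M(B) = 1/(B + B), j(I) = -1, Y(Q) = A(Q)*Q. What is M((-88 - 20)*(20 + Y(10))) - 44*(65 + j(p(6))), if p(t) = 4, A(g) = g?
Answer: -72990721/25920 ≈ -2816.0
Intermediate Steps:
Y(Q) = Q**2 (Y(Q) = Q*Q = Q**2)
M(B) = 1/(2*B)
M((-88 - 20)*(20 + Y(10))) - 44*(65 + j(p(6))) = 1/(2*(((-88 - 20)*(20 + 10**2)))) - 44*(65 - 1) = 1/(2*((-108*(20 + 100)))) - 44*64 = 1/(2*((-108*120))) - 2816 = (1/2)/(-12960) - 2816 = (1/2)*(-1/12960) - 2816 = -1/25920 - 2816 = -72990721/25920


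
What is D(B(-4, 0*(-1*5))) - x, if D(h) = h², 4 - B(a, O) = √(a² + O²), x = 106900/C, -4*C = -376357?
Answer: -427600/376357 ≈ -1.1362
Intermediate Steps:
C = 376357/4 (C = -¼*(-376357) = 376357/4 ≈ 94089.)
x = 427600/376357 (x = 106900/(376357/4) = 106900*(4/376357) = 427600/376357 ≈ 1.1362)
B(a, O) = 4 - √(O² + a²) (B(a, O) = 4 - √(a² + O²) = 4 - √(O² + a²))
D(B(-4, 0*(-1*5))) - x = (4 - √((0*(-1*5))² + (-4)²))² - 1*427600/376357 = (4 - √((0*(-5))² + 16))² - 427600/376357 = (4 - √(0² + 16))² - 427600/376357 = (4 - √(0 + 16))² - 427600/376357 = (4 - √16)² - 427600/376357 = (4 - 1*4)² - 427600/376357 = (4 - 4)² - 427600/376357 = 0² - 427600/376357 = 0 - 427600/376357 = -427600/376357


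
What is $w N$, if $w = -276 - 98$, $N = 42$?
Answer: $-15708$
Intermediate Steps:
$w = -374$
$w N = \left(-374\right) 42 = -15708$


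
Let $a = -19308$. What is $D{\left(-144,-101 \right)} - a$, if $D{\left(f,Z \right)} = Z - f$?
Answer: $19351$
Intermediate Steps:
$D{\left(-144,-101 \right)} - a = \left(-101 - -144\right) - -19308 = \left(-101 + 144\right) + 19308 = 43 + 19308 = 19351$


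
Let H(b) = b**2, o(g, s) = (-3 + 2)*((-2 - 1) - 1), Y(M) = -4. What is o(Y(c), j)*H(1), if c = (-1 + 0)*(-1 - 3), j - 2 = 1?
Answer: 4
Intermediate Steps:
j = 3 (j = 2 + 1 = 3)
c = 4 (c = -1*(-4) = 4)
o(g, s) = 4 (o(g, s) = -(-3 - 1) = -1*(-4) = 4)
o(Y(c), j)*H(1) = 4*1**2 = 4*1 = 4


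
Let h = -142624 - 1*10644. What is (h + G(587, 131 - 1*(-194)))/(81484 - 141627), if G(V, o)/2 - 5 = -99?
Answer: 153456/60143 ≈ 2.5515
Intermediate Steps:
G(V, o) = -188 (G(V, o) = 10 + 2*(-99) = 10 - 198 = -188)
h = -153268 (h = -142624 - 10644 = -153268)
(h + G(587, 131 - 1*(-194)))/(81484 - 141627) = (-153268 - 188)/(81484 - 141627) = -153456/(-60143) = -153456*(-1/60143) = 153456/60143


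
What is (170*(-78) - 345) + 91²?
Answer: -5324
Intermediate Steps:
(170*(-78) - 345) + 91² = (-13260 - 345) + 8281 = -13605 + 8281 = -5324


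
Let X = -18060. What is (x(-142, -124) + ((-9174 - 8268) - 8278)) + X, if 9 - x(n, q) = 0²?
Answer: -43771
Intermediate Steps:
x(n, q) = 9 (x(n, q) = 9 - 1*0² = 9 - 1*0 = 9 + 0 = 9)
(x(-142, -124) + ((-9174 - 8268) - 8278)) + X = (9 + ((-9174 - 8268) - 8278)) - 18060 = (9 + (-17442 - 8278)) - 18060 = (9 - 25720) - 18060 = -25711 - 18060 = -43771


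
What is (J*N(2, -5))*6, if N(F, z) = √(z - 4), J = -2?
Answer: -36*I ≈ -36.0*I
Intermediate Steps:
N(F, z) = √(-4 + z)
(J*N(2, -5))*6 = -2*√(-4 - 5)*6 = -6*I*6 = -36*I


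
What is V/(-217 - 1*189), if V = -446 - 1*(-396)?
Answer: 25/203 ≈ 0.12315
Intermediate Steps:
V = -50 (V = -446 + 396 = -50)
V/(-217 - 1*189) = -50/(-217 - 1*189) = -50/(-217 - 189) = -50/(-406) = -50*(-1/406) = 25/203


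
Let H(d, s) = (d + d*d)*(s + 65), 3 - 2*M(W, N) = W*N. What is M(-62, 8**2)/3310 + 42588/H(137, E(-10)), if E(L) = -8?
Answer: 253402719/396332780 ≈ 0.63937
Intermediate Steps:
M(W, N) = 3/2 - N*W/2 (M(W, N) = 3/2 - W*N/2 = 3/2 - N*W/2)
H(d, s) = (65 + s)*(d + d**2) (H(d, s) = (d + d**2)*(65 + s) = (65 + s)*(d + d**2))
M(-62, 8**2)/3310 + 42588/H(137, E(-10)) = (3/2 - 1/2*8**2*(-62))/3310 + 42588/((137*(65 - 8 + 65*137 + 137*(-8)))) = (3/2 - 1/2*64*(-62))*(1/3310) + 42588/((137*(65 - 8 + 8905 - 1096))) = (3/2 + 1984)*(1/3310) + 42588/((137*7866)) = (3971/2)*(1/3310) + 42588/1077642 = 3971/6620 + 42588*(1/1077642) = 3971/6620 + 2366/59869 = 253402719/396332780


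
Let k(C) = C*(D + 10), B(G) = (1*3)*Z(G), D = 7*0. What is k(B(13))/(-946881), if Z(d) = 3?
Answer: -10/105209 ≈ -9.5049e-5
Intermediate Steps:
D = 0
B(G) = 9 (B(G) = (1*3)*3 = 3*3 = 9)
k(C) = 10*C (k(C) = C*(0 + 10) = C*10 = 10*C)
k(B(13))/(-946881) = (10*9)/(-946881) = 90*(-1/946881) = -10/105209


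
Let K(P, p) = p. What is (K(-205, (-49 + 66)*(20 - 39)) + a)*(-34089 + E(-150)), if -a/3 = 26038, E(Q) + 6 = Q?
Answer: 2686075065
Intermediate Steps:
E(Q) = -6 + Q
a = -78114 (a = -3*26038 = -78114)
(K(-205, (-49 + 66)*(20 - 39)) + a)*(-34089 + E(-150)) = ((-49 + 66)*(20 - 39) - 78114)*(-34089 + (-6 - 150)) = (17*(-19) - 78114)*(-34089 - 156) = (-323 - 78114)*(-34245) = -78437*(-34245) = 2686075065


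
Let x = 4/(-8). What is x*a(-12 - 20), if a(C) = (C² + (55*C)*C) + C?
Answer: -28656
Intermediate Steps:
x = -½ (x = 4*(-⅛) = -½ ≈ -0.50000)
a(C) = C + 56*C² (a(C) = (C² + 55*C²) + C = 56*C² + C = C + 56*C²)
x*a(-12 - 20) = -(-12 - 20)*(1 + 56*(-12 - 20))/2 = -(-16)*(1 + 56*(-32)) = -(-16)*(1 - 1792) = -(-16)*(-1791) = -½*57312 = -28656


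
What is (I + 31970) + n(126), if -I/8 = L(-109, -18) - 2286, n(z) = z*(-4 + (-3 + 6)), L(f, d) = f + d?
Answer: 51148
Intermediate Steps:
L(f, d) = d + f
n(z) = -z (n(z) = z*(-4 + 3) = z*(-1) = -z)
I = 19304 (I = -8*((-18 - 109) - 2286) = -8*(-127 - 2286) = -8*(-2413) = 19304)
(I + 31970) + n(126) = (19304 + 31970) - 1*126 = 51274 - 126 = 51148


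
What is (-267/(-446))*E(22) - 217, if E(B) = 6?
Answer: -47590/223 ≈ -213.41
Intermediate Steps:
(-267/(-446))*E(22) - 217 = -267/(-446)*6 - 217 = -267*(-1/446)*6 - 217 = (267/446)*6 - 217 = 801/223 - 217 = -47590/223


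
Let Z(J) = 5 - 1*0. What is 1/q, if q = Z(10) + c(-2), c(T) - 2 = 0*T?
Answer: ⅐ ≈ 0.14286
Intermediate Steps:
Z(J) = 5 (Z(J) = 5 + 0 = 5)
c(T) = 2 (c(T) = 2 + 0*T = 2 + 0 = 2)
q = 7 (q = 5 + 2 = 7)
1/q = 1/7 = ⅐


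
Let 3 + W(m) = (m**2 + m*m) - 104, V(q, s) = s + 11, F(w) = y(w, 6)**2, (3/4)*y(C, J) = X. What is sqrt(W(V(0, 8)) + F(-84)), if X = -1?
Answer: sqrt(5551)/3 ≈ 24.835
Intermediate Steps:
y(C, J) = -4/3 (y(C, J) = (4/3)*(-1) = -4/3)
F(w) = 16/9 (F(w) = (-4/3)**2 = 16/9)
V(q, s) = 11 + s
W(m) = -107 + 2*m**2 (W(m) = -3 + ((m**2 + m*m) - 104) = -3 + ((m**2 + m**2) - 104) = -3 + (2*m**2 - 104) = -3 + (-104 + 2*m**2) = -107 + 2*m**2)
sqrt(W(V(0, 8)) + F(-84)) = sqrt((-107 + 2*(11 + 8)**2) + 16/9) = sqrt((-107 + 2*19**2) + 16/9) = sqrt((-107 + 2*361) + 16/9) = sqrt((-107 + 722) + 16/9) = sqrt(615 + 16/9) = sqrt(5551/9) = sqrt(5551)/3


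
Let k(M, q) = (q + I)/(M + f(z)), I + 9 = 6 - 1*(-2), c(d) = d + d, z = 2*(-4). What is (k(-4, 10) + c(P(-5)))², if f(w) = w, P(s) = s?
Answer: 1849/16 ≈ 115.56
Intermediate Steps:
z = -8
c(d) = 2*d
I = -1 (I = -9 + (6 - 1*(-2)) = -9 + (6 + 2) = -9 + 8 = -1)
k(M, q) = (-1 + q)/(-8 + M) (k(M, q) = (q - 1)/(M - 8) = (-1 + q)/(-8 + M))
(k(-4, 10) + c(P(-5)))² = ((-1 + 10)/(-8 - 4) + 2*(-5))² = (9/(-12) - 10)² = (-1/12*9 - 10)² = (-¾ - 10)² = (-43/4)² = 1849/16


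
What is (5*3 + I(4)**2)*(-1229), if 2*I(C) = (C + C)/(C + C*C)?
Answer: -462104/25 ≈ -18484.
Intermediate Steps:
I(C) = C/(C + C**2) (I(C) = ((C + C)/(C + C*C))/2 = ((2*C)/(C + C**2))/2 = (2*C/(C + C**2))/2 = C/(C + C**2))
(5*3 + I(4)**2)*(-1229) = (5*3 + (1/(1 + 4))**2)*(-1229) = (15 + (1/5)**2)*(-1229) = (15 + 1/25)*(-1229) = (376/25)*(-1229) = -462104/25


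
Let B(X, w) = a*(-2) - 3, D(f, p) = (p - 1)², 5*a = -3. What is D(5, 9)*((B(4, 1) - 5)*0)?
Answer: 0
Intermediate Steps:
a = -⅗ (a = (⅕)*(-3) = -⅗ ≈ -0.60000)
D(f, p) = (-1 + p)²
B(X, w) = -9/5 (B(X, w) = -⅗*(-2) - 3 = 6/5 - 3 = -9/5)
D(5, 9)*((B(4, 1) - 5)*0) = (-1 + 9)²*((-9/5 - 5)*0) = 8²*(-34/5*0) = 64*0 = 0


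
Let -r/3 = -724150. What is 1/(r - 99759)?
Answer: 1/2072691 ≈ 4.8246e-7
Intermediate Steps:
r = 2172450 (r = -3*(-724150) = 2172450)
1/(r - 99759) = 1/(2172450 - 99759) = 1/2072691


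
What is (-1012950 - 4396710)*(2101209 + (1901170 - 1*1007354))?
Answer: -16202066941500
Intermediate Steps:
(-1012950 - 4396710)*(2101209 + (1901170 - 1*1007354)) = -5409660*(2101209 + (1901170 - 1007354)) = -5409660*(2101209 + 893816) = -5409660*2995025 = -16202066941500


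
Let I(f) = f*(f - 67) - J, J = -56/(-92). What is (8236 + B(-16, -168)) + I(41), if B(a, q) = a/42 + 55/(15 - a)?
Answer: 107368157/14973 ≈ 7170.8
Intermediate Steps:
J = 14/23 (J = -56*(-1/92) = 14/23 ≈ 0.60870)
B(a, q) = 55/(15 - a) + a/42 (B(a, q) = a*(1/42) + 55/(15 - a) = a/42 + 55/(15 - a) = 55/(15 - a) + a/42)
I(f) = -14/23 + f*(-67 + f) (I(f) = f*(f - 67) - 1*14/23 = f*(-67 + f) - 14/23 = -14/23 + f*(-67 + f))
(8236 + B(-16, -168)) + I(41) = (8236 + (-2310 + (-16)² - 15*(-16))/(42*(-15 - 16))) + (-14/23 + 41² - 67*41) = (8236 + (1/42)*(-2310 + 256 + 240)/(-31)) + (-14/23 + 1681 - 2747) = (8236 + (1/42)*(-1/31)*(-1814)) - 24532/23 = (8236 + 907/651) - 24532/23 = 5362543/651 - 24532/23 = 107368157/14973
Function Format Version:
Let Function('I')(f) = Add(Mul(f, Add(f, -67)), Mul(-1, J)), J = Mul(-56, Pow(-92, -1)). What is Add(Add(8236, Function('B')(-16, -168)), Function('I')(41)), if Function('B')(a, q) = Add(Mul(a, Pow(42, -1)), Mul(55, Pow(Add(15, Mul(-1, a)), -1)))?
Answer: Rational(107368157, 14973) ≈ 7170.8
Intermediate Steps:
J = Rational(14, 23) (J = Mul(-56, Rational(-1, 92)) = Rational(14, 23) ≈ 0.60870)
Function('B')(a, q) = Add(Mul(55, Pow(Add(15, Mul(-1, a)), -1)), Mul(Rational(1, 42), a)) (Function('B')(a, q) = Add(Mul(a, Rational(1, 42)), Mul(55, Pow(Add(15, Mul(-1, a)), -1))) = Add(Mul(Rational(1, 42), a), Mul(55, Pow(Add(15, Mul(-1, a)), -1))) = Add(Mul(55, Pow(Add(15, Mul(-1, a)), -1)), Mul(Rational(1, 42), a)))
Function('I')(f) = Add(Rational(-14, 23), Mul(f, Add(-67, f))) (Function('I')(f) = Add(Mul(f, Add(f, -67)), Mul(-1, Rational(14, 23))) = Add(Mul(f, Add(-67, f)), Rational(-14, 23)) = Add(Rational(-14, 23), Mul(f, Add(-67, f))))
Add(Add(8236, Function('B')(-16, -168)), Function('I')(41)) = Add(Add(8236, Mul(Rational(1, 42), Pow(Add(-15, -16), -1), Add(-2310, Pow(-16, 2), Mul(-15, -16)))), Add(Rational(-14, 23), Pow(41, 2), Mul(-67, 41))) = Add(Add(8236, Mul(Rational(1, 42), Pow(-31, -1), Add(-2310, 256, 240))), Add(Rational(-14, 23), 1681, -2747)) = Add(Add(8236, Mul(Rational(1, 42), Rational(-1, 31), -1814)), Rational(-24532, 23)) = Add(Add(8236, Rational(907, 651)), Rational(-24532, 23)) = Add(Rational(5362543, 651), Rational(-24532, 23)) = Rational(107368157, 14973)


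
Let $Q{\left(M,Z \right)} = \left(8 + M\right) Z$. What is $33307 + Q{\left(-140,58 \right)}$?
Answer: $25651$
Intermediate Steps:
$Q{\left(M,Z \right)} = Z \left(8 + M\right)$
$33307 + Q{\left(-140,58 \right)} = 33307 + 58 \left(8 - 140\right) = 33307 + 58 \left(-132\right) = 33307 - 7656 = 25651$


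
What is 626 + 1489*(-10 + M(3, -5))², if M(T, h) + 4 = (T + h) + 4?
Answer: 215042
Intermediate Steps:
M(T, h) = T + h (M(T, h) = -4 + ((T + h) + 4) = -4 + (4 + T + h) = T + h)
626 + 1489*(-10 + M(3, -5))² = 626 + 1489*(-10 + (3 - 5))² = 626 + 1489*(-10 - 2)² = 626 + 1489*(-12)² = 626 + 1489*144 = 626 + 214416 = 215042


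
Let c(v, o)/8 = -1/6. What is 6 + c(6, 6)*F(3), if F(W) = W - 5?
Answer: 26/3 ≈ 8.6667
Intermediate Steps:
c(v, o) = -4/3 (c(v, o) = 8*(-1/6) = 8*(-1*⅙) = 8*(-⅙) = -4/3)
F(W) = -5 + W
6 + c(6, 6)*F(3) = 6 - 4*(-5 + 3)/3 = 6 - 4/3*(-2) = 6 + 8/3 = 26/3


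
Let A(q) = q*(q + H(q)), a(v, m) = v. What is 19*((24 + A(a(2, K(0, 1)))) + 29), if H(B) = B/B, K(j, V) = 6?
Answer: 1121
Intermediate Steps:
H(B) = 1
A(q) = q*(1 + q) (A(q) = q*(q + 1) = q*(1 + q))
19*((24 + A(a(2, K(0, 1)))) + 29) = 19*((24 + 2*(1 + 2)) + 29) = 19*((24 + 2*3) + 29) = 19*((24 + 6) + 29) = 19*(30 + 29) = 19*59 = 1121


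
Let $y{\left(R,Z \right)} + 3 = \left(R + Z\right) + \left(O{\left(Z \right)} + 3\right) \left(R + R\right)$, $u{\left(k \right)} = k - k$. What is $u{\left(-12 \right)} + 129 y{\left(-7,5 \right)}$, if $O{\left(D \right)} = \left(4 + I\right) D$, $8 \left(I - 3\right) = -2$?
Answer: $- \frac{134031}{2} \approx -67016.0$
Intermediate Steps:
$I = \frac{11}{4}$ ($I = 3 + \frac{1}{8} \left(-2\right) = 3 - \frac{1}{4} = \frac{11}{4} \approx 2.75$)
$u{\left(k \right)} = 0$
$O{\left(D \right)} = \frac{27 D}{4}$ ($O{\left(D \right)} = \left(4 + \frac{11}{4}\right) D = \frac{27 D}{4}$)
$y{\left(R,Z \right)} = -3 + R + Z + 2 R \left(3 + \frac{27 Z}{4}\right)$ ($y{\left(R,Z \right)} = -3 + \left(\left(R + Z\right) + \left(\frac{27 Z}{4} + 3\right) \left(R + R\right)\right) = -3 + \left(\left(R + Z\right) + \left(3 + \frac{27 Z}{4}\right) 2 R\right) = -3 + \left(\left(R + Z\right) + 2 R \left(3 + \frac{27 Z}{4}\right)\right) = -3 + \left(R + Z + 2 R \left(3 + \frac{27 Z}{4}\right)\right) = -3 + R + Z + 2 R \left(3 + \frac{27 Z}{4}\right)$)
$u{\left(-12 \right)} + 129 y{\left(-7,5 \right)} = 0 + 129 \left(-3 + 5 + 7 \left(-7\right) + \frac{27}{2} \left(-7\right) 5\right) = 0 + 129 \left(-3 + 5 - 49 - \frac{945}{2}\right) = 0 + 129 \left(- \frac{1039}{2}\right) = 0 - \frac{134031}{2} = - \frac{134031}{2}$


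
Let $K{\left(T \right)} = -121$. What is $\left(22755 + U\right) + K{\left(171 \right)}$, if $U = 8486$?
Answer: $31120$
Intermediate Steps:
$\left(22755 + U\right) + K{\left(171 \right)} = \left(22755 + 8486\right) - 121 = 31241 - 121 = 31120$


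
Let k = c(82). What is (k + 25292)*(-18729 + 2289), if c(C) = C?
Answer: -417148560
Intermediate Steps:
k = 82
(k + 25292)*(-18729 + 2289) = (82 + 25292)*(-18729 + 2289) = 25374*(-16440) = -417148560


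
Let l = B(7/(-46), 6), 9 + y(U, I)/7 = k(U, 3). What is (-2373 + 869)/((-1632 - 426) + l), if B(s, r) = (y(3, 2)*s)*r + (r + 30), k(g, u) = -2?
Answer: 34592/44889 ≈ 0.77061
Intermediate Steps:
y(U, I) = -77 (y(U, I) = -63 + 7*(-2) = -63 - 14 = -77)
B(s, r) = 30 + r - 77*r*s (B(s, r) = (-77*s)*r + (r + 30) = -77*r*s + (30 + r) = 30 + r - 77*r*s)
l = 2445/23 (l = 30 + 6 - 77*6*7/(-46) = 30 + 6 - 77*6*7*(-1/46) = 30 + 6 - 77*6*(-7/46) = 30 + 6 + 1617/23 = 2445/23 ≈ 106.30)
(-2373 + 869)/((-1632 - 426) + l) = (-2373 + 869)/((-1632 - 426) + 2445/23) = -1504/(-2058 + 2445/23) = -1504/(-44889/23) = -1504*(-23/44889) = 34592/44889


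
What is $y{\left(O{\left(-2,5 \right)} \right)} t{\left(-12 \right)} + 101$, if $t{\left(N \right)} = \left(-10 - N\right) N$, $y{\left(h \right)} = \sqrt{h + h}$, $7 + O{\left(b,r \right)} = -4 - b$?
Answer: $101 - 72 i \sqrt{2} \approx 101.0 - 101.82 i$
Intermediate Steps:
$O{\left(b,r \right)} = -11 - b$ ($O{\left(b,r \right)} = -7 - \left(4 + b\right) = -11 - b$)
$y{\left(h \right)} = \sqrt{2} \sqrt{h}$ ($y{\left(h \right)} = \sqrt{2 h} = \sqrt{2} \sqrt{h}$)
$t{\left(N \right)} = N \left(-10 - N\right)$
$y{\left(O{\left(-2,5 \right)} \right)} t{\left(-12 \right)} + 101 = \sqrt{2} \sqrt{-11 - -2} \left(\left(-1\right) \left(-12\right) \left(10 - 12\right)\right) + 101 = \sqrt{2} \sqrt{-11 + 2} \left(\left(-1\right) \left(-12\right) \left(-2\right)\right) + 101 = \sqrt{2} \sqrt{-9} \left(-24\right) + 101 = \sqrt{2} \cdot 3 i \left(-24\right) + 101 = 3 i \sqrt{2} \left(-24\right) + 101 = - 72 i \sqrt{2} + 101 = 101 - 72 i \sqrt{2}$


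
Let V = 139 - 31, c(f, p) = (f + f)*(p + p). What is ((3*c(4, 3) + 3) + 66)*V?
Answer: 23004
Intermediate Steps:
c(f, p) = 4*f*p (c(f, p) = (2*f)*(2*p) = 4*f*p)
V = 108
((3*c(4, 3) + 3) + 66)*V = ((3*(4*4*3) + 3) + 66)*108 = ((3*48 + 3) + 66)*108 = ((144 + 3) + 66)*108 = (147 + 66)*108 = 213*108 = 23004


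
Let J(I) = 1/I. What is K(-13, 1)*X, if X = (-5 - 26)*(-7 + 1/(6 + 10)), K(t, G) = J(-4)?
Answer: -3441/64 ≈ -53.766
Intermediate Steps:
J(I) = 1/I
K(t, G) = -1/4 (K(t, G) = 1/(-4) = -1/4)
X = 3441/16 (X = -31*(-7 + 1/16) = -31*(-111/16) = 3441/16 ≈ 215.06)
K(-13, 1)*X = -1/4*3441/16 = -3441/64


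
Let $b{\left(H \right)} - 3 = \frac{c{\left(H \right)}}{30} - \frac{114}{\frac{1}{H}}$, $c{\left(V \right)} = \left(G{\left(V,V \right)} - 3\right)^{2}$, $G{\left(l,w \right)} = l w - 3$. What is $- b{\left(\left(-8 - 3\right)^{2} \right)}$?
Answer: $- \frac{42753899}{6} \approx -7.1256 \cdot 10^{6}$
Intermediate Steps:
$G{\left(l,w \right)} = -3 + l w$
$c{\left(V \right)} = \left(-6 + V^{2}\right)^{2}$ ($c{\left(V \right)} = \left(\left(-3 + V V\right) - 3\right)^{2} = \left(\left(-3 + V^{2}\right) - 3\right)^{2} = \left(-6 + V^{2}\right)^{2}$)
$b{\left(H \right)} = 3 - 114 H + \frac{\left(-6 + H^{2}\right)^{2}}{30}$ ($b{\left(H \right)} = 3 + \left(\frac{\left(-6 + H^{2}\right)^{2}}{30} - \frac{114}{\frac{1}{H}}\right) = 3 - \left(114 H - \left(-6 + H^{2}\right)^{2} \cdot \frac{1}{30}\right) = 3 - \left(114 H - \frac{\left(-6 + H^{2}\right)^{2}}{30}\right) = 3 - 114 H + \frac{\left(-6 + H^{2}\right)^{2}}{30}$)
$- b{\left(\left(-8 - 3\right)^{2} \right)} = - (3 - 114 \left(-8 - 3\right)^{2} + \frac{\left(-6 + \left(\left(-8 - 3\right)^{2}\right)^{2}\right)^{2}}{30}) = - (3 - 114 \left(-11\right)^{2} + \frac{\left(-6 + \left(\left(-11\right)^{2}\right)^{2}\right)^{2}}{30}) = - (3 - 13794 + \frac{\left(-6 + 121^{2}\right)^{2}}{30}) = - (3 - 13794 + \frac{\left(-6 + 14641\right)^{2}}{30}) = - (3 - 13794 + \frac{14635^{2}}{30}) = - (3 - 13794 + \frac{1}{30} \cdot 214183225) = - (3 - 13794 + \frac{42836645}{6}) = \left(-1\right) \frac{42753899}{6} = - \frac{42753899}{6}$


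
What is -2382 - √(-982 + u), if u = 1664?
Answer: -2382 - √682 ≈ -2408.1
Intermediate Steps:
-2382 - √(-982 + u) = -2382 - √(-982 + 1664) = -2382 - √682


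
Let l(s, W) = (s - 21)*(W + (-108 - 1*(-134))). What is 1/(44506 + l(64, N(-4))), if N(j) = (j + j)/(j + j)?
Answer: 1/45667 ≈ 2.1898e-5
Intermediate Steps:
N(j) = 1 (N(j) = (2*j)/((2*j)) = (2*j)*(1/(2*j)) = 1)
l(s, W) = (-21 + s)*(26 + W) (l(s, W) = (-21 + s)*(W + (-108 + 134)) = (-21 + s)*(W + 26) = (-21 + s)*(26 + W))
1/(44506 + l(64, N(-4))) = 1/(44506 + (-546 - 21*1 + 26*64 + 1*64)) = 1/(44506 + (-546 - 21 + 1664 + 64)) = 1/(44506 + 1161) = 1/45667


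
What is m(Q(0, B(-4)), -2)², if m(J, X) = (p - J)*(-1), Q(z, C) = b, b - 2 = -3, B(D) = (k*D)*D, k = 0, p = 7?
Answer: 64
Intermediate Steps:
B(D) = 0 (B(D) = (0*D)*D = 0*D = 0)
b = -1 (b = 2 - 3 = -1)
Q(z, C) = -1
m(J, X) = -7 + J (m(J, X) = (7 - J)*(-1) = -7 + J)
m(Q(0, B(-4)), -2)² = (-7 - 1)² = (-8)² = 64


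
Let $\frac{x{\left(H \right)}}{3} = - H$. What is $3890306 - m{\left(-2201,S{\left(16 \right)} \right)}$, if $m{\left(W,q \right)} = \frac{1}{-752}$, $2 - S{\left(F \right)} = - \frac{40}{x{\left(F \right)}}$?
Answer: $\frac{2925510113}{752} \approx 3.8903 \cdot 10^{6}$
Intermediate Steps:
$x{\left(H \right)} = - 3 H$ ($x{\left(H \right)} = 3 \left(- H\right) = - 3 H$)
$S{\left(F \right)} = 2 - \frac{40}{3 F}$ ($S{\left(F \right)} = 2 - - \frac{40}{\left(-3\right) F} = 2 - - 40 \left(- \frac{1}{3 F}\right) = 2 - \frac{40}{3 F}$)
$m{\left(W,q \right)} = - \frac{1}{752}$
$3890306 - m{\left(-2201,S{\left(16 \right)} \right)} = 3890306 - - \frac{1}{752} = 3890306 + \frac{1}{752} = \frac{2925510113}{752}$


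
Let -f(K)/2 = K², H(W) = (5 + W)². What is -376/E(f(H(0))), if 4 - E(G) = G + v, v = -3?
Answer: -376/1257 ≈ -0.29912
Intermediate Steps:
f(K) = -2*K²
E(G) = 7 - G (E(G) = 4 - (G - 3) = 4 - (-3 + G) = 4 + (3 - G) = 7 - G)
-376/E(f(H(0))) = -376/(7 - (-2)*((5 + 0)²)²) = -376/(7 - (-2)*(5²)²) = -376/(7 - (-2)*25²) = -376/(7 - (-2)*625) = -376/(7 - 1*(-1250)) = -376/(7 + 1250) = -376/1257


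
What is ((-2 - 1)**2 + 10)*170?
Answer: 3230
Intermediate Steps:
((-2 - 1)**2 + 10)*170 = ((-3)**2 + 10)*170 = (9 + 10)*170 = 19*170 = 3230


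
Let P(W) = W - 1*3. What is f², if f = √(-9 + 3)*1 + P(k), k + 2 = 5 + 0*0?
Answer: -6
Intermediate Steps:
k = 3 (k = -2 + (5 + 0*0) = -2 + (5 + 0) = -2 + 5 = 3)
P(W) = -3 + W (P(W) = W - 3 = -3 + W)
f = I*√6 (f = √(-9 + 3)*1 + (-3 + 3) = √(-6)*1 + 0 = (I*√6)*1 + 0 = I*√6 + 0 = I*√6 ≈ 2.4495*I)
f² = (I*√6)² = -6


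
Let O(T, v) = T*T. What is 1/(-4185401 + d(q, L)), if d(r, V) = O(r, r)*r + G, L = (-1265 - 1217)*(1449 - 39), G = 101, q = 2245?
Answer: 1/11310670825 ≈ 8.8412e-11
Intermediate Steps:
O(T, v) = T**2
L = -3499620 (L = -2482*1410 = -3499620)
d(r, V) = 101 + r**3 (d(r, V) = r**2*r + 101 = r**3 + 101 = 101 + r**3)
1/(-4185401 + d(q, L)) = 1/(-4185401 + (101 + 2245**3)) = 1/(-4185401 + (101 + 11314856125)) = 1/(-4185401 + 11314856226) = 1/11310670825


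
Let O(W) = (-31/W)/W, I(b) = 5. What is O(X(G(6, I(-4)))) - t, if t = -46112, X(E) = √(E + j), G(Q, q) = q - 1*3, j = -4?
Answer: 92255/2 ≈ 46128.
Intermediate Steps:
G(Q, q) = -3 + q (G(Q, q) = q - 3 = -3 + q)
X(E) = √(-4 + E) (X(E) = √(E - 4) = √(-4 + E))
O(W) = -31/W²
O(X(G(6, I(-4)))) - t = -31/(-4 + (-3 + 5)) - 1*(-46112) = -31/(-4 + 2) + 46112 = -31/(√(-2))² + 46112 = -31/(I*√2)² + 46112 = -31*(-½) + 46112 = 31/2 + 46112 = 92255/2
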